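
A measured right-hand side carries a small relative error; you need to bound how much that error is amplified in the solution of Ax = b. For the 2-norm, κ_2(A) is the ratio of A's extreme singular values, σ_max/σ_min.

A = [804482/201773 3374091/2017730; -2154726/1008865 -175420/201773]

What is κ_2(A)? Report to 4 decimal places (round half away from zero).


228.2500

form AᵀA = [72050610184/3521829025 6004082259/704365805; 6004082259/704365805 50040511129/14087316100] with trace 400287517/16671380 and determinant 5764801/520980625
solving λ² − 400287517/16671380·λ + 5764801/520980625 = 0 gives λ = 2401/100, 9604/20839225
κ_2(A) = √(λ_max/λ_min) = √((2401/100) / (9604/20839225)) = 228.2500


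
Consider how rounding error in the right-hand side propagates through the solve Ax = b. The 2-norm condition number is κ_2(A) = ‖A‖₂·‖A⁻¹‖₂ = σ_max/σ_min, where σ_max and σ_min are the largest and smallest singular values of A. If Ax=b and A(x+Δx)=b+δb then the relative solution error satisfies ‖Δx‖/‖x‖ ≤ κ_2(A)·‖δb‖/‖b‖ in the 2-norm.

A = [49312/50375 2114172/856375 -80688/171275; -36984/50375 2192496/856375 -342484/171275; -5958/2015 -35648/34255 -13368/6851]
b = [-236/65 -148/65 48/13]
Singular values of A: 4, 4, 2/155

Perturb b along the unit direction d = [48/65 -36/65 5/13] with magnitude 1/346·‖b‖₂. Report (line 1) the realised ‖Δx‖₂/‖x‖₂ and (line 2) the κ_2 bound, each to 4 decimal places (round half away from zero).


largest singular value 4, smallest 2/155
κ_2(A) = 4 / (2/155) = 310.0000
bound on ‖Δx‖/‖x‖: κ·ε = 310.0000·1/346 = 0.8960
solve Ax = b  →  x = [-0.8000 -1.1647 -0.0588]
2-norm of b is 5.6569; of x, 1.4142
with δb = [0.0121 -0.0091 0.0063], A·Δx = δb → ‖Δx‖ = 1.2671
relative error = 0.8960
so the bound is sharp here: realised error equals the bound

0.8960
0.8960


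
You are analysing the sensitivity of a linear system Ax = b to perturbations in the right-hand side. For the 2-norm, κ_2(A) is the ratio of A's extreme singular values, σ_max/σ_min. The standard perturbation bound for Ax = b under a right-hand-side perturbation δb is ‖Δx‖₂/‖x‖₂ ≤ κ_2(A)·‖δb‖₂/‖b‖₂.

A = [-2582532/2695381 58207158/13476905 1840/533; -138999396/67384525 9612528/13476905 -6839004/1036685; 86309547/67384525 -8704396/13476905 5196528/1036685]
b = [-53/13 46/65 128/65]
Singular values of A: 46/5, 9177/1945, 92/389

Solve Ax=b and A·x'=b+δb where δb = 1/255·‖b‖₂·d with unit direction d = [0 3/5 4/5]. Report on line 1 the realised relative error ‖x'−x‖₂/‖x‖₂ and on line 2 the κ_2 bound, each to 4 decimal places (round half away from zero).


from the listed singular values, σ₁ = 46/5, σ_n = 92/389
κ_2(A) = (46/5) / (92/389) = 38.9000
bound on ‖Δx‖/‖x‖: κ·ε = 38.9000·1/255 = 0.1525
solve Ax = b  →  x = [-7.3116 -3.9649 1.7503]
‖b‖ = 4.5826, ‖x‖ = 8.4996
with δb = [0.0000 0.0108 0.0144], A·Δx = δb → ‖Δx‖ = 0.0760
relative error = 0.0089
realised/bound (from unrounded values) ≈ 0.0586

0.0089
0.1525


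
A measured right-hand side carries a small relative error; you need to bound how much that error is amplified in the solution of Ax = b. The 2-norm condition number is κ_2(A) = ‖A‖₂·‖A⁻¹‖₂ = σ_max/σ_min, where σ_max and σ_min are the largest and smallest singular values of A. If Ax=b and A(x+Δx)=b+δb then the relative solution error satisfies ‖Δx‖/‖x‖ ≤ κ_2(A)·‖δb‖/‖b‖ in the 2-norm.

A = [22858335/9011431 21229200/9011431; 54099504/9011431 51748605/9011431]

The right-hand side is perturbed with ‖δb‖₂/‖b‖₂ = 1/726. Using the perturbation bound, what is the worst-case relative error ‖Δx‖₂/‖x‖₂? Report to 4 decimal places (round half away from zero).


0.2634

form AᵀA = [20409821372889/480508216969 19436911411680/480508216969; 19436911411680/480508216969 18512408592225/480508216969] with trace 46280891754/571353409 and determinant 102515625/571353409
eigenvalues of AᵀA: λ = (tr ± √(tr²−4·det))/2 = 81, 1265625/571353409
κ_2(A) = √(λ_max/λ_min) = √(81 / (1265625/571353409)) = 191.2240
κ_2(A)·‖δb‖/‖b‖ = 0.2634


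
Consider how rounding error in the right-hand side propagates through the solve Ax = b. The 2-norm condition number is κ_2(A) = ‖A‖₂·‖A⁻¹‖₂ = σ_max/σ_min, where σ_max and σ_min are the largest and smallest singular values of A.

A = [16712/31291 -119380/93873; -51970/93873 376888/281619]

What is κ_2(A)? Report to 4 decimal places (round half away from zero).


373.5000

form AᵀA = [6200356/10478169 -44640400/31434507; -44640400/31434507 321413584/94303521] with trace 2232052/558009 and determinant 64/558009
eigenvalues of AᵀA: λ = (tr ± √(tr²−4·det))/2 = 4, 16/558009
σ_max=√4=2, σ_min=√(16/558009)=(4/747) → κ = 373.5000


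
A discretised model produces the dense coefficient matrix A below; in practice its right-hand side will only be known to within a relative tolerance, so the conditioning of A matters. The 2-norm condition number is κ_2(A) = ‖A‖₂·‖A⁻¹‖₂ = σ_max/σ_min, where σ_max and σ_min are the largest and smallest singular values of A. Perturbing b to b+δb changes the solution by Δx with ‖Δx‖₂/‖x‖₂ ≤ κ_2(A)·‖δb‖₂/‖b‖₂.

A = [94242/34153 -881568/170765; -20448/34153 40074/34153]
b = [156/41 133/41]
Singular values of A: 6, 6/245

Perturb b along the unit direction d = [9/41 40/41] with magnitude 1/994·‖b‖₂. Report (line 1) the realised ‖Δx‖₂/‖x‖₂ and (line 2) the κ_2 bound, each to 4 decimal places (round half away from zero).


0.0013
0.2465

σ_max = 6, σ_min = 6/245
κ_2(A) = 6 / (6/245) = 245.0000
κ_2(A)·‖δb‖/‖b‖ = 0.2465
solve Ax = b  →  x = [144.3529 76.4216]
2-norm of b is 5.0000; of x, 163.3341
re-solving with b+δb shifts x by Δx of norm 0.2054
relative error = 0.0013
so the bound overstates the realised error by a factor of ≈ 196.0009 (computed from the unrounded values)


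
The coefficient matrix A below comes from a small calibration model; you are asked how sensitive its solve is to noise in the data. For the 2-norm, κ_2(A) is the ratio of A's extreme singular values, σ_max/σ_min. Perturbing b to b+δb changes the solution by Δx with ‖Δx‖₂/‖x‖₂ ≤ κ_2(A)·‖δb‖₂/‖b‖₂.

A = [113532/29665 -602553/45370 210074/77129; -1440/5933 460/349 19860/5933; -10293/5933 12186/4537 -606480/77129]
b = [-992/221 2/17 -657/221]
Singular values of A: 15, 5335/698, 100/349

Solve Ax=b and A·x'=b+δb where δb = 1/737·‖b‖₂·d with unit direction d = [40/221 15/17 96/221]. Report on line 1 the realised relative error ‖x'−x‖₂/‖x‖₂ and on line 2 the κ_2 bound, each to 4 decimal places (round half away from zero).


0.0036
0.0710

from the listed singular values, σ₁ = 15, σ_n = 100/349
κ = σ_max/σ_min = 15/(100/349) = 52.3500
perturbation bound = 52.3500·1/737 = 0.0710
solve Ax = b  →  x = [6.6448 2.1826 -0.3425]
2-norm of b is 5.3852; of x, 7.0024
re-solving with b+δb shifts x by Δx of norm 0.0255
realised ‖Δx‖/‖x‖ = 0.0036
so the bound overstates the realised error by a factor of ≈ 19.5048 (computed from the unrounded values)


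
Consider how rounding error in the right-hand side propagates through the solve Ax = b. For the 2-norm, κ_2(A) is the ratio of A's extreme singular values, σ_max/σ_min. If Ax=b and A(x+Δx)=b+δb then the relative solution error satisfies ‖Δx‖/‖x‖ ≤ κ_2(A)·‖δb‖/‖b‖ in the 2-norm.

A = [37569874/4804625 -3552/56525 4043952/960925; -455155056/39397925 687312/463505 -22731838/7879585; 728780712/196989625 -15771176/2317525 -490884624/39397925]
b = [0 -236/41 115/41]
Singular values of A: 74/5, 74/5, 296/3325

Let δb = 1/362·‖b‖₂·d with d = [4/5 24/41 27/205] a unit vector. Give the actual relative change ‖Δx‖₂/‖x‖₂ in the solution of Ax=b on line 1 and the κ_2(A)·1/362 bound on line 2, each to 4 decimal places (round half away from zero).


largest singular value 74/5, smallest 296/3325
κ_2(A) = (74/5) / (296/3325) = 166.2500
κ_2(A)·‖δb‖/‖b‖ = 0.4593
solve Ax = b  →  x = [7.8135 29.6075 -14.0760]
2-norm of b is 6.4031; of x, 33.7015
Δx = A⁻¹·δb where δb = 1/362·6.4031·d; ‖Δx‖ = 0.1987
relative error = 0.0059
tightness: 0.0059 against a bound of 0.4593 (unrounded ratio ≈ 0.0128)

0.0059
0.4593


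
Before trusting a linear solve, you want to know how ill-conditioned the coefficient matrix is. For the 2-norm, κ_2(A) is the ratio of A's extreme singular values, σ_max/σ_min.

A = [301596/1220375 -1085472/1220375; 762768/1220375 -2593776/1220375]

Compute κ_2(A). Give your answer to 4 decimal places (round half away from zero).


187.7500

form AᵀA = [796183632/1762503125 -2728785024/1762503125; -2728785024/1762503125 9356122368/1762503125] with trace 81218448/14100025 and determinant 331776/352500625
char-poly roots: 144/25 and 2304/14100025
κ = σ_max/σ_min = (12/5)/(48/3755) = 187.7500


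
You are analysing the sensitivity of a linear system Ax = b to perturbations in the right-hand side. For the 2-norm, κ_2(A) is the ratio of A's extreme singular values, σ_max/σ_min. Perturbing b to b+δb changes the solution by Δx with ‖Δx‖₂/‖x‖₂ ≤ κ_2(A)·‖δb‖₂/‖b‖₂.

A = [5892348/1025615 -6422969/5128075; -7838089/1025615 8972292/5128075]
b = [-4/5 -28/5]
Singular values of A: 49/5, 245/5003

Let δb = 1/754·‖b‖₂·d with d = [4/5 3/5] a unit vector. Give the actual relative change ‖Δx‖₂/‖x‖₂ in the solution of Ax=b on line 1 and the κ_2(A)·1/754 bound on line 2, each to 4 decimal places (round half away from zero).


largest singular value 49/5, smallest 245/5003
κ = σ_max/σ_min = (49/5)/(245/5003) = 200.1200
perturbation bound = 200.1200·1/754 = 0.2654
solve Ax = b  →  x = [-17.5319 -79.7790]
‖b‖ = 5.6569, ‖x‖ = 81.6827
with δb = [0.0060 0.0045], A·Δx = δb → ‖Δx‖ = 0.1532
realised ‖Δx‖/‖x‖ = 0.0019
so the bound overstates the realised error by a factor of ≈ 141.5080 (computed from the unrounded values)

0.0019
0.2654


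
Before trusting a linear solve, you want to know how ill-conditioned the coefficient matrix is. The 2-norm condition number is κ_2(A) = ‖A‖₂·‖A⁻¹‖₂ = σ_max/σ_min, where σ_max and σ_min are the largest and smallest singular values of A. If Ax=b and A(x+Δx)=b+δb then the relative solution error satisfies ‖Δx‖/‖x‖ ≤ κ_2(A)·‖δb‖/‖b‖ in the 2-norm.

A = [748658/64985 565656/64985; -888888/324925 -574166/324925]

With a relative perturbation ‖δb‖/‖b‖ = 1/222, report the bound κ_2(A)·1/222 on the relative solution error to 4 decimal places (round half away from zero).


0.2856

form AᵀA = [8805676324/62805625 6601690368/62805625; 6601690368/62805625 4954690276/62805625] with trace 550414664/2512225 and determinant 29986576/2512225
char-poly roots: 5476/25 and 5476/100489
κ = σ_max/σ_min = (74/5)/(74/317) = 63.4000
perturbation bound = 63.4000·1/222 = 0.2856


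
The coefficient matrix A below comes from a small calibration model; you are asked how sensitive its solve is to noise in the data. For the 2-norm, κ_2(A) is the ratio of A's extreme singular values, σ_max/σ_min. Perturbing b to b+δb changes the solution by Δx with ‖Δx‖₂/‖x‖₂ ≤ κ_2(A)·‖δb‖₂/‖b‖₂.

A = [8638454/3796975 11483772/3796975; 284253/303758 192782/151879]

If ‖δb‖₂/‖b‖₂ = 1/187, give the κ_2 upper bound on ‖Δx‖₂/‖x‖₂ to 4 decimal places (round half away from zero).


M = AᵀA = [2065037899681/341231222500 688323553227/85307805625; 688323553227/85307805625 917781547636/85307805625]. tr(M)=229446563609/13649248900, det(M)=11303044/3412312225
eigenvalues of AᵀA: λ = (tr ± √(tr²−4·det))/2 = 1681/100, 26896/136492489
κ = σ_max/σ_min = (41/10)/(164/11683) = 292.0750
worst-case relative error ≤ 292.0750 × 1/187 = 1.5619

1.5619


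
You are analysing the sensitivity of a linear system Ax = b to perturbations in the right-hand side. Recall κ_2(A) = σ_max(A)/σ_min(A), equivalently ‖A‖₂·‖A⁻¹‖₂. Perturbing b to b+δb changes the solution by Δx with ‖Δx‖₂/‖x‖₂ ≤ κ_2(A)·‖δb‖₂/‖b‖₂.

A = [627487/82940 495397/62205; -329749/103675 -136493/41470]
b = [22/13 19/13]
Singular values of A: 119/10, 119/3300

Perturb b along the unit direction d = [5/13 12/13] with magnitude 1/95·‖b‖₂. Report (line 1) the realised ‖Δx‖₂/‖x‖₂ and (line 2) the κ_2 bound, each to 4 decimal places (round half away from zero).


from the listed singular values, σ₁ = 119/10, σ_n = 119/3300
κ_2(A) = (119/10) / (119/3300) = 330.0000
bound on ‖Δx‖/‖x‖: κ·ε = 330.0000·1/95 = 3.4737
solve Ax = b  →  x = [-40.1043 38.3106]
‖b‖ = 2.2361, ‖x‖ = 55.4622
re-solving with b+δb shifts x by Δx of norm 0.6527
realised ‖Δx‖/‖x‖ = 0.0118
realised/bound (from unrounded values) ≈ 0.0034

0.0118
3.4737


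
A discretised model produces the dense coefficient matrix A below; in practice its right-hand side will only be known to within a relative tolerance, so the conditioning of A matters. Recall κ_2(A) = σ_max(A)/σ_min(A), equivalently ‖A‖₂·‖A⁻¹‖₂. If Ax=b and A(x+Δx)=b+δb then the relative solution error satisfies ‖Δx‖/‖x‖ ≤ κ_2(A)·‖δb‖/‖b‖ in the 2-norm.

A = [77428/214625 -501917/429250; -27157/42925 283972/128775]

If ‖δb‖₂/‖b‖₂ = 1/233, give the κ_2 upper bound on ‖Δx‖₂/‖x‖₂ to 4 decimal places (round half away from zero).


form AᵀA = [84542081/159390625 -868821226/478171875; -868821226/478171875 35748428209/5738062500] with trace 62067109/9180900 and determinant 28561/9180900
eigenvalues of AᵀA: λ = (tr ± √(tr²−4·det))/2 = 169/25, 169/367236
σ_max=√(169/25)=(13/5), σ_min=√(169/367236)=(13/606) → κ = 121.2000
perturbation bound = 121.2000·1/233 = 0.5202

0.5202


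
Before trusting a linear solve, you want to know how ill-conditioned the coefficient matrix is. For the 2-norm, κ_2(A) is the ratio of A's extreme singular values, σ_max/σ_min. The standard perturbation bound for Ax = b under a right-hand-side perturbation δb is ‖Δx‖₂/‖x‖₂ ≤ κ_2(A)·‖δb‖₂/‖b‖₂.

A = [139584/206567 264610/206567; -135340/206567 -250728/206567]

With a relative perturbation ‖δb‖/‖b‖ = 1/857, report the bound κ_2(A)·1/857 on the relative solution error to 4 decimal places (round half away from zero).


0.2445

form AᵀA = [44947216/50737129 84267360/50737129; 84267360/50737129 158005924/50737129] with trace 702260/175561 and determinant 64/175561
solving λ² − 702260/175561·λ + 64/175561 = 0 gives λ = 4, 16/175561
κ_2(A) = √(λ_max/λ_min) = √(4 / (16/175561)) = 209.5000
worst-case relative error ≤ 209.5000 × 1/857 = 0.2445


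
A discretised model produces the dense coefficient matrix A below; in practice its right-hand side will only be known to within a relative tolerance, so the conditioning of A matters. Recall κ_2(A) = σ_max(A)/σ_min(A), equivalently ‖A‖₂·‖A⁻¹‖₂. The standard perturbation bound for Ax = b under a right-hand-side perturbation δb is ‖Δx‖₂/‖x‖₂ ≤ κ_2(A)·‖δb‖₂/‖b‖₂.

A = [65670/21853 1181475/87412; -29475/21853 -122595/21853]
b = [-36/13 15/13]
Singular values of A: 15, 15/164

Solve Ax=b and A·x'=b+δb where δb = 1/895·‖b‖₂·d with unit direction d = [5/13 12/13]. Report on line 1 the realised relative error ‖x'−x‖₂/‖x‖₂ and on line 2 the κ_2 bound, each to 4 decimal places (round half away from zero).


0.1832
0.1832

σ_max = 15, σ_min = 15/164
κ_2(A) = 15 / (15/164) = 164.0000
κ_2(A)·‖δb‖/‖b‖ = 0.1832
solve Ax = b  →  x = [-0.0439 -0.1951]
2-norm of b is 3.0000; of x, 0.2000
with δb = [0.0013 0.0031], A·Δx = δb → ‖Δx‖ = 0.0366
relative error = 0.1832
realised/bound = 1 exactly: the bound is attained for this b and d


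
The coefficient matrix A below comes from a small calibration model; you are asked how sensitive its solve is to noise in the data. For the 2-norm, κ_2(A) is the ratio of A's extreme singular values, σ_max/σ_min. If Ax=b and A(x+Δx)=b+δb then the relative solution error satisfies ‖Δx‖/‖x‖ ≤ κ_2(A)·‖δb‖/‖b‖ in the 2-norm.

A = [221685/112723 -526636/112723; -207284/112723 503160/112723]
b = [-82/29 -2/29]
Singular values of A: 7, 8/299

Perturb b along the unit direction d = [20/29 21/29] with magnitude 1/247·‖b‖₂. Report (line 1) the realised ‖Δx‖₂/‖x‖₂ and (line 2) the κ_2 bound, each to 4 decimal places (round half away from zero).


from the listed singular values, σ₁ = 7, σ_n = 8/299
κ = σ_max/σ_min = 7/(8/299) = 261.6250
κ_2(A)·‖δb‖/‖b‖ = 1.0592
solve Ax = b  →  x = [-69.1099 -28.4863]
‖b‖₂ = 2.8284 and ‖x‖₂ = 74.7505
δb = ε·‖b‖·d = [0.0079 0.0083]; solving A·Δx = δb gives ‖Δx‖ = 0.4280
relative error = 0.0057
so the bound overstates the realised error by a factor of ≈ 184.9982 (computed from the unrounded values)

0.0057
1.0592


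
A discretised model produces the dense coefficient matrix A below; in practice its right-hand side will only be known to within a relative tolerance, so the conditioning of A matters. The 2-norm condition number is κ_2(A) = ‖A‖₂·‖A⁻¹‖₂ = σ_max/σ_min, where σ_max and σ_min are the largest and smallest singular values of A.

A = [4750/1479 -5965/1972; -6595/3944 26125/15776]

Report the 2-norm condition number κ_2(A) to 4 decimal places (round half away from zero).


96.0000

M = AᵀA = [6351025/484416 -8063125/645888; -8063125/645888 10241225/861184]. tr(M)=230425/9216, det(M)=625/9216
λ_max, λ_min = (230425/9216 ± √53072640625/84934656)/2 = 25, 25/9216
κ = σ_max/σ_min = 5/(5/96) = 96.0000


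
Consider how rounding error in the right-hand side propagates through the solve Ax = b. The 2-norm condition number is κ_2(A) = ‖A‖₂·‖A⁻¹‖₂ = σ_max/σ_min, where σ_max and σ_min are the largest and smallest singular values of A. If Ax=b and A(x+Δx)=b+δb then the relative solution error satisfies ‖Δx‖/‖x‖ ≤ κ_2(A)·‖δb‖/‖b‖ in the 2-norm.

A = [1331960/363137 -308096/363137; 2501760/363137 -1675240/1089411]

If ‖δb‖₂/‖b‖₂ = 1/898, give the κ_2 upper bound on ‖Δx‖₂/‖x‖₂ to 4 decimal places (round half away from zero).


form AᵀA = [677940800/11129081 -152535040/11129081; -152535040/11129081 308949056/100161729] with trace 156351616/2442969 and determinant 102400/2442969
char-poly roots: 64 and 1600/2442969
κ = σ_max/σ_min = 8/(40/1563) = 312.6000
bound on ‖Δx‖/‖x‖: κ·ε = 312.6000·1/898 = 0.3481

0.3481


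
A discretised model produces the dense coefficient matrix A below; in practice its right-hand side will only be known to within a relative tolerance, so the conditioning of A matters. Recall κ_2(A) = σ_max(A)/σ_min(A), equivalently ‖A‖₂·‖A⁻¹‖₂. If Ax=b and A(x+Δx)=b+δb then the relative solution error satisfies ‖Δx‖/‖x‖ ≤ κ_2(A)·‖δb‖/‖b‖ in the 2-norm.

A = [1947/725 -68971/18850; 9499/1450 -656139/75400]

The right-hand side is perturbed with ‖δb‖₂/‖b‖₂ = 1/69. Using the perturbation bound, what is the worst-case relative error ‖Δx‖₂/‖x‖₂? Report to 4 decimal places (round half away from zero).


3.3623

M = AᵀA = [105394237/2102500 -562073589/8410000; -562073589/8410000 2997812833/33640000]. tr(M)=7494593/53824, det(M)=12117361/33640000
solving λ² − 7494593/53824·λ + 12117361/33640000 = 0 gives λ = 3481/25, 3481/1345600
so κ_2 = √((3481/25) / (3481/1345600)) = 232.0000
bound on ‖Δx‖/‖x‖: κ·ε = 232.0000·1/69 = 3.3623


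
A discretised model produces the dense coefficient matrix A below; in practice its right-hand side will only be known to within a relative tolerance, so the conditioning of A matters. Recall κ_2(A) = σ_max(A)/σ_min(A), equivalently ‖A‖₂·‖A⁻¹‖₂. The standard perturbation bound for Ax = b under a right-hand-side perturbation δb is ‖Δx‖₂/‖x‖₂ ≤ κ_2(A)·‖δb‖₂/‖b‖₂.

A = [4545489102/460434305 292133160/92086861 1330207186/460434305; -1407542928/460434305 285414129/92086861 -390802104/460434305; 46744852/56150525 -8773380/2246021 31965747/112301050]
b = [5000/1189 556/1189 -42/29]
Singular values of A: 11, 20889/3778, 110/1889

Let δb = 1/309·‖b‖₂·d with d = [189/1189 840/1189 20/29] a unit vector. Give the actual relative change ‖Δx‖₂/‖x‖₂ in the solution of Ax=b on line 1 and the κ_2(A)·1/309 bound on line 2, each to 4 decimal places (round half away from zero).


0.4846
0.6113

largest singular value 11, smallest 110/1889
condition number: 11 ÷ (110/1889) = 188.9000
perturbation bound = 188.9000·1/309 = 0.6113
solve Ax = b  →  x = [0.2644 0.4327 0.0771]
‖b‖ = 4.4721, ‖x‖ = 0.5129
Δx = A⁻¹·δb where δb = 1/309·4.4721·d; ‖Δx‖ = 0.2485
relative error = 0.4846
so the bound overstates the realised error by a factor of ≈ 1.2616 (computed from the unrounded values)


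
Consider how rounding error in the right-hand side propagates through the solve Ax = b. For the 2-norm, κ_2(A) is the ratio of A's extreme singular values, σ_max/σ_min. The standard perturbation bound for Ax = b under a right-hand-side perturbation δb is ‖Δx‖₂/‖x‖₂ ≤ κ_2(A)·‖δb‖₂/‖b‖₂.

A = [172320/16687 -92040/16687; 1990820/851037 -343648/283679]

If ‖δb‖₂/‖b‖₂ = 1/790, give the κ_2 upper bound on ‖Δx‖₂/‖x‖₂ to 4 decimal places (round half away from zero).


0.4637

form AᵀA = [48303350800/430853049 -8587180160/143617683; -8587180160/143617683 1526661184/47872561] with trace 214682704/1490841 and determinant 25600/165649
char-poly roots: 144 and 1600/1490841
so κ_2 = √(144 / (1600/1490841)) = 366.3000
bound on ‖Δx‖/‖x‖: κ·ε = 366.3000·1/790 = 0.4637


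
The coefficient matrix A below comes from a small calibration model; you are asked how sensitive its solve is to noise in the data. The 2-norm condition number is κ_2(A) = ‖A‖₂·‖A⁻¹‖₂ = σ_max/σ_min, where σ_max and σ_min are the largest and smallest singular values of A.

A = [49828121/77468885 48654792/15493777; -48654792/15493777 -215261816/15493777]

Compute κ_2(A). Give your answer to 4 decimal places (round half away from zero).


M = AᵀA = [36683558153761/3570153565225 32594866911432/714030713045; 32594866911432/714030713045 28973788347520/142806142609]. tr(M)=452723537681/2123827225, det(M)=1817487424/2123827225
eigenvalues of AᵀA: λ = (tr ± √(tr²−4·det))/2 = 5329/25, 341056/84953089
σ_max=√(5329/25)=(73/5), σ_min=√(341056/84953089)=(584/9217) → κ = 230.4250

230.4250


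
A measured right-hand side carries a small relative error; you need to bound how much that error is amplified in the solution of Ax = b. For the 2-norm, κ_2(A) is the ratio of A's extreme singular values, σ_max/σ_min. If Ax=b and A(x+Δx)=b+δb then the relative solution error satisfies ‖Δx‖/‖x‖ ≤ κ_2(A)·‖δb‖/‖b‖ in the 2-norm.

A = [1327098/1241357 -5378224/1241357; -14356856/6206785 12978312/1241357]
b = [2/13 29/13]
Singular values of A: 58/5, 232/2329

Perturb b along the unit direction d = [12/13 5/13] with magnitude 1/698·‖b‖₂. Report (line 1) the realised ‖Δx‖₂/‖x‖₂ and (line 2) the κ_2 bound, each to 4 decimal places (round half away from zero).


from the listed singular values, σ₁ = 58/5, σ_n = 232/2329
condition number: (58/5) ÷ (232/2329) = 116.4500
perturbation bound = 116.4500·1/698 = 0.1668
solve Ax = b  →  x = [9.7561 2.3718]
‖b‖₂ = 2.2361 and ‖x‖₂ = 10.0403
re-solving with b+δb shifts x by Δx of norm 0.0322
realised ‖Δx‖/‖x‖ = 0.0032
so the bound overstates the realised error by a factor of ≈ 52.0857 (computed from the unrounded values)

0.0032
0.1668


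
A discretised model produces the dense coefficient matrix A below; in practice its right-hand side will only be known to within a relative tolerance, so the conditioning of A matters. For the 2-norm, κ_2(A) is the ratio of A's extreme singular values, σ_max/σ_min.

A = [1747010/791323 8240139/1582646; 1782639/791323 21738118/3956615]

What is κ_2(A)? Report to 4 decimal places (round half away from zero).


167.9200

AᵀA = [569820337/57275413 6836205069/286377065; 6836205069/286377065 328151501437/5727541300]; tr = 29625656549/440580100, det = 2825761/17623204
char-poly roots: 1681/25 and 42025/17623204
κ_2(A) = √(λ_max/λ_min) = √((1681/25) / (42025/17623204)) = 167.9200


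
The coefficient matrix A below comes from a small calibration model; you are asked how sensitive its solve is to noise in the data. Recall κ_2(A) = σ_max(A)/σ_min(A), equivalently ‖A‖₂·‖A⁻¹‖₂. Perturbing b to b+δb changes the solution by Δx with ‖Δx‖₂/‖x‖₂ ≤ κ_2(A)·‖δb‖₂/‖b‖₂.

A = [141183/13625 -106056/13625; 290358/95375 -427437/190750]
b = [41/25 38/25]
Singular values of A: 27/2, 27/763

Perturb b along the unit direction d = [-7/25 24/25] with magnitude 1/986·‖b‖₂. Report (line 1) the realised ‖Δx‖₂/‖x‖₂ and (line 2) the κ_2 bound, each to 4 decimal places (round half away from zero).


from the listed singular values, σ₁ = 27/2, σ_n = 27/763
κ = σ_max/σ_min = (27/2)/(27/763) = 381.5000
bound on ‖Δx‖/‖x‖: κ·ε = 381.5000·1/986 = 0.3869
solve Ax = b  →  x = [17.0741 22.5185]
‖b‖₂ = 2.2361 and ‖x‖₂ = 28.2596
Δx = A⁻¹·δb where δb = 1/986·2.2361·d; ‖Δx‖ = 0.0641
dividing the unrounded norms, ‖Δx‖/‖x‖ = 0.0023
tightness: 0.0023 against a bound of 0.3869 (unrounded ratio ≈ 0.0059)

0.0023
0.3869


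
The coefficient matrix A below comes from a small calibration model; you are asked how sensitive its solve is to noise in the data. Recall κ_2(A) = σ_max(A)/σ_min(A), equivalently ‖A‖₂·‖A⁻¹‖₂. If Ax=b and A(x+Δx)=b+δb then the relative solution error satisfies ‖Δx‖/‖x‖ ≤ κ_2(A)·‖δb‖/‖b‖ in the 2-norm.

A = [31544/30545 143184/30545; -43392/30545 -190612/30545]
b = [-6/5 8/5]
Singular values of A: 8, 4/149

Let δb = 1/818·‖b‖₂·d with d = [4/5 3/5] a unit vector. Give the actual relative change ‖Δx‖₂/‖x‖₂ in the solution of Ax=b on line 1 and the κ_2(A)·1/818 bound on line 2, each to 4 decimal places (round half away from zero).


σ_max = 8, σ_min = 4/149
κ = σ_max/σ_min = 8/(4/149) = 298.0000
perturbation bound = 298.0000·1/818 = 0.3643
solve Ax = b  →  x = [-0.0549 -0.2439]
2-norm of b is 2.0000; of x, 0.2500
δb = ε·‖b‖·d = [0.0020 0.0015]; solving A·Δx = δb gives ‖Δx‖ = 0.0911
realised ‖Δx‖/‖x‖ = 0.3643
tightness: 0.3643 against a bound of 0.3643; the bound is attained (ratio 1)

0.3643
0.3643


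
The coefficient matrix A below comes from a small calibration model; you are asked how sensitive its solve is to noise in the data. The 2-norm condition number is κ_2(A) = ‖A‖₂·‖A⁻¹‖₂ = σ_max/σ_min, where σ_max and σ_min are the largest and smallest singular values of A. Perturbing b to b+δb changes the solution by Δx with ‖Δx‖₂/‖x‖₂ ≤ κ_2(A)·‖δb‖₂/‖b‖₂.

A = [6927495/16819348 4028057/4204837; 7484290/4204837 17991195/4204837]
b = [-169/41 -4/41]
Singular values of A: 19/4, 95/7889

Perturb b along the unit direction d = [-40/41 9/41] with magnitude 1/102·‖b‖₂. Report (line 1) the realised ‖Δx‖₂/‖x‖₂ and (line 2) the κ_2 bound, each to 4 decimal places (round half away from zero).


largest singular value 19/4, smallest 95/7889
κ_2(A) = (19/4) / (95/7889) = 394.4500
perturbation bound = 394.4500·1/102 = 3.8672
solve Ax = b  →  x = [-306.6980 127.5628]
‖b‖ = 4.1231, ‖x‖ = 332.1685
with δb = [-0.0394 0.0089], A·Δx = δb → ‖Δx‖ = 3.3568
realised ‖Δx‖/‖x‖ = 0.0101
tightness: 0.0101 against a bound of 3.8672 (unrounded ratio ≈ 0.0026)

0.0101
3.8672


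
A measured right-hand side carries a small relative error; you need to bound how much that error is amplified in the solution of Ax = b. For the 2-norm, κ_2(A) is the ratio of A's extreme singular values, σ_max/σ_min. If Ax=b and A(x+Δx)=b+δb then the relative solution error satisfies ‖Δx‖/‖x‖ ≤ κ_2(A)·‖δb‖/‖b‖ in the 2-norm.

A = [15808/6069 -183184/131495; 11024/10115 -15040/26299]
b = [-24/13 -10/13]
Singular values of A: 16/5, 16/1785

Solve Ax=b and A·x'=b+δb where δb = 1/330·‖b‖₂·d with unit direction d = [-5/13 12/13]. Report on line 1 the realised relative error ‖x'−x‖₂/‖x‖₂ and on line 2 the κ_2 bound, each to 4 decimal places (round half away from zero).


from the listed singular values, σ₁ = 16/5, σ_n = 16/1785
condition number: (16/5) ÷ (16/1785) = 357.0000
κ_2(A)·‖δb‖/‖b‖ = 1.0818
solve Ax = b  →  x = [-0.5515 0.2941]
‖b‖₂ = 2.0000 and ‖x‖₂ = 0.6250
Δx = A⁻¹·δb where δb = 1/330·2.0000·d; ‖Δx‖ = 0.6761
realised ‖Δx‖/‖x‖ = 1.0818
so the bound is sharp here: realised error equals the bound

1.0818
1.0818


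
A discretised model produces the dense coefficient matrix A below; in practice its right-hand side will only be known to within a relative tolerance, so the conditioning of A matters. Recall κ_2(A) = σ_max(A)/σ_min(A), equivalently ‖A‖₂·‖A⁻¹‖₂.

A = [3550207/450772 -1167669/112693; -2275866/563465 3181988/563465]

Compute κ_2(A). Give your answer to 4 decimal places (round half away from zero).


82.8625

AᵀA = [1377066783289/17577456400 -458836607763/4394364100; -458836607763/4394364100 152980345921/1098591025]; tr = 152990092721/703098256, det = 302934025/43943641
eigenvalues of AᵀA: λ = (tr ± √(tr²−4·det))/2 = 3481/16, 1392400/43943641
σ_max=√(3481/16)=(59/4), σ_min=√(1392400/43943641)=(1180/6629) → κ = 82.8625


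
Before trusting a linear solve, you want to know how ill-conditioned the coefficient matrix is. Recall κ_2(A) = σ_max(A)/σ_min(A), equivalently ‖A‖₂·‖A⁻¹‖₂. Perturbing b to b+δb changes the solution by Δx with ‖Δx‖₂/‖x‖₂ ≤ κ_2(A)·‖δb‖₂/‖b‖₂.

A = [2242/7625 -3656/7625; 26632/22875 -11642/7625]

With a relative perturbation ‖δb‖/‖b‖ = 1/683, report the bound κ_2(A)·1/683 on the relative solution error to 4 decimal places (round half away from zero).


form AᵀA = [1207204/837225 -535424/279075; -535424/279075 238244/93025] with trace 134056/33489 and determinant 400/33489
λ_max, λ_min = (134056/33489 ± √17917428736/1121513121)/2 = 4, 100/33489
κ = σ_max/σ_min = 2/(10/183) = 36.6000
worst-case relative error ≤ 36.6000 × 1/683 = 0.0536

0.0536


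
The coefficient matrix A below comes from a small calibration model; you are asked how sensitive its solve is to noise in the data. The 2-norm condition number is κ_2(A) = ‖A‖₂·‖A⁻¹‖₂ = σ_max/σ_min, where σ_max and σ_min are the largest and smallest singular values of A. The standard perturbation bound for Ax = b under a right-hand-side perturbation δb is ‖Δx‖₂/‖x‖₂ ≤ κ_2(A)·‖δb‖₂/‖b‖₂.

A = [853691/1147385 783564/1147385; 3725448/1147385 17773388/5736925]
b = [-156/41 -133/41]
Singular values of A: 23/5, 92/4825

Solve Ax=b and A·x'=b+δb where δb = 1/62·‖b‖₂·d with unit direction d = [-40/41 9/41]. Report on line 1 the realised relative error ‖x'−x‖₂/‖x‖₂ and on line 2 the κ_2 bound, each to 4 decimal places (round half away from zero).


0.0269
3.8911

largest singular value 23/5, smallest 92/4825
κ = σ_max/σ_min = (23/5)/(92/4825) = 241.2500
bound on ‖Δx‖/‖x‖: κ·ε = 241.2500·1/62 = 3.8911
solve Ax = b  →  x = [-109.1379 113.3340]
‖b‖ = 5.0000, ‖x‖ = 157.3394
Δx = A⁻¹·δb where δb = 1/62·5.0000·d; ‖Δx‖ = 4.2295
relative error = 0.0269
so the bound overstates the realised error by a factor of ≈ 144.7522 (computed from the unrounded values)


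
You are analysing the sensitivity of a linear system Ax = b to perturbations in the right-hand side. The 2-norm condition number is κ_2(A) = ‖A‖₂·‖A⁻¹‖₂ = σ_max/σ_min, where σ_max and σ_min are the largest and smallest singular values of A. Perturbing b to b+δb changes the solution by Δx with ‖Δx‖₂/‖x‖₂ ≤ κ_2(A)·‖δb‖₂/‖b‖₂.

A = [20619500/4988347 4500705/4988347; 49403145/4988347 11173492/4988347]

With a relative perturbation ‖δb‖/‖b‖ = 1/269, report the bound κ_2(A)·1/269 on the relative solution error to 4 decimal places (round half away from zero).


AᵀA = [16957600687225/147240270961 3815431551360/147240270961; 3815431551360/147240270961 858599224681/147240270961]; tr = 10598572226/87590881, det = 9150625/87590881
solving λ² − 10598572226/87590881·λ + 9150625/87590881 = 0 gives λ = 121, 75625/87590881
so κ_2 = √(121 / (75625/87590881)) = 374.3600
worst-case relative error ≤ 374.3600 × 1/269 = 1.3917

1.3917


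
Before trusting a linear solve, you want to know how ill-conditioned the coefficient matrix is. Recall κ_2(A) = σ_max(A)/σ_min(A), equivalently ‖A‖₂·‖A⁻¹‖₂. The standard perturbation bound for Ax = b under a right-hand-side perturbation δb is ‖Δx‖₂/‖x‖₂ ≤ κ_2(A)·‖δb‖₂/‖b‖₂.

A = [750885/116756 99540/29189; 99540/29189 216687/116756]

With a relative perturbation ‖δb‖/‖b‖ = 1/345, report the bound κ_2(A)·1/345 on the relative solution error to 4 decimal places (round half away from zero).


form AᵀA = [2499514425/47169424 83314980/2948089; 83314980/2948089 711019521/47169424] with trace 5554557/81608 and determinant 245025/2611456
λ_max, λ_min = (5554557/81608 ± √1928162747889/416241604)/2 = 1089/16, 225/163216
σ_max=√(1089/16)=(33/4), σ_min=√(225/163216)=(15/404) → κ = 222.2000
κ_2(A)·‖δb‖/‖b‖ = 0.6441

0.6441


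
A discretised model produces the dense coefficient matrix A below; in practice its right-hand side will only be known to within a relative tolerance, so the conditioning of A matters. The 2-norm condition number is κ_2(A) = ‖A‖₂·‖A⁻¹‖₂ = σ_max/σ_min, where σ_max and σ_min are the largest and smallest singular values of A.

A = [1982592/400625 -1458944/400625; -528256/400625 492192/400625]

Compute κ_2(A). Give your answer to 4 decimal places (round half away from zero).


32.0500

M = AᵀA = [6735560704/256800625 -5043990528/256800625; -5043990528/256800625 3793232896/256800625]. tr(M)=421151744/10272025, det(M)=16777216/10272025
eigenvalues of AᵀA: λ = (tr ± √(tr²−4·det))/2 = 1024/25, 16384/410881
σ_max=√(1024/25)=(32/5), σ_min=√(16384/410881)=(128/641) → κ = 32.0500


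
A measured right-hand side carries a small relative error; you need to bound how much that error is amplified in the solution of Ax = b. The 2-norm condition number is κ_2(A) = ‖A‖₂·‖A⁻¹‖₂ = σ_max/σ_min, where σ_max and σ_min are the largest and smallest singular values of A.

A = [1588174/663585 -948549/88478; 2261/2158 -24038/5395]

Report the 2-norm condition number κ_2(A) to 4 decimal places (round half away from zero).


M = AᵀA = [71140346641/10422368100 -351192800/11580409; -351192800/11580409 156088333849/1158040900]. tr(M)=439005161/3100050, det(M)=200533921/620010000
solving λ² − 439005161/3100050·λ + 200533921/620010000 = 0 gives λ = 14161/100, 14161/6200100
so κ_2 = √((14161/100) / (14161/6200100)) = 249.0000

249.0000


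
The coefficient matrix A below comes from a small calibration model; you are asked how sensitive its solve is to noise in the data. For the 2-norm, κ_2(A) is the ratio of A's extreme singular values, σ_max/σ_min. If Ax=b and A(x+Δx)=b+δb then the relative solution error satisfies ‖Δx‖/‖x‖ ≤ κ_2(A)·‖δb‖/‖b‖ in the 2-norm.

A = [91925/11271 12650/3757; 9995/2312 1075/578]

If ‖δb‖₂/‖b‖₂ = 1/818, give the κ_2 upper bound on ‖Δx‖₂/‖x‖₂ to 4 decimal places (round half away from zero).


0.1995

form AᵀA = [2397097225/28132416 83228875/2344368; 83228875/2344368 2890625/195364] with trace 16647025/166464 and determinant 15625/41616
λ_max, λ_min = (16647025/166464 ± √277081825350625/27710263296)/2 = 100, 625/166464
κ_2(A) = √(λ_max/λ_min) = √(100 / (625/166464)) = 163.2000
perturbation bound = 163.2000·1/818 = 0.1995


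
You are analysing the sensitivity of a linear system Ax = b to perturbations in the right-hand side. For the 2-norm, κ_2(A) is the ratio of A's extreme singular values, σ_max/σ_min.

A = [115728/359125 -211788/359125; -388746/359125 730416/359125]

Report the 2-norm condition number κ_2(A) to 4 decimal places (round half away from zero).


form AᵀA = [263226276/206353225 -98705952/41270645; -98705952/41270645 925378704/206353225] with trace 822564/142805 and determinant 5184/17850625
λ_max, λ_min = (822564/142805 ± √16914696111504/509831700625)/2 = 144/25, 36/714025
κ = σ_max/σ_min = (12/5)/(6/845) = 338.0000

338.0000


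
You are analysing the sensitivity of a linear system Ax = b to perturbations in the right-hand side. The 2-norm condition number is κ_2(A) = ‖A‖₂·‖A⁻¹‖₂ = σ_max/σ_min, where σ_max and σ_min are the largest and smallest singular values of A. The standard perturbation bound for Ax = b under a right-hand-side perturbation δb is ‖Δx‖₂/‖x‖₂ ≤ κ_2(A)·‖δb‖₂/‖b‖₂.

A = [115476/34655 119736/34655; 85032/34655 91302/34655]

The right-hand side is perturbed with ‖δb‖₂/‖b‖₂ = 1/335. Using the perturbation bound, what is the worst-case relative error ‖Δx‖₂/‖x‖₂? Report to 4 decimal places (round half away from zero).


0.3567

form AᵀA = [822605904/48038761 863609040/48038761; 863609040/48038761 906910596/48038761] with trace 2056500/57121 and determinant 5184/57121
char-poly roots: 36 and 144/57121
κ_2(A) = √(λ_max/λ_min) = √(36 / (144/57121)) = 119.5000
κ_2(A)·‖δb‖/‖b‖ = 0.3567


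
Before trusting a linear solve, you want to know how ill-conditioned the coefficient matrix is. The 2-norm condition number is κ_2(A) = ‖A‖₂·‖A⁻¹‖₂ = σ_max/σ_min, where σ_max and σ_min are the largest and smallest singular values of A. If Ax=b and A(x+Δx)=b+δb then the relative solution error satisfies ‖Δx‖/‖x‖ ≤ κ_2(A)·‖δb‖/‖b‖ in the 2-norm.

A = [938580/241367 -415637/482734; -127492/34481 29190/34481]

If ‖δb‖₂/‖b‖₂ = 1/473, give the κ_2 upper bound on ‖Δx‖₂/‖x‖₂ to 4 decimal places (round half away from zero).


M = AᵀA = [1994516896/69272329 -448760250/69272329; -448760250/69272329 403991809/277089316]. tr(M)=4986353/164836, det(M)=484/41209
eigenvalues of AᵀA: λ = (tr ± √(tr²−4·det))/2 = 121/4, 16/41209
κ = σ_max/σ_min = (11/2)/(4/203) = 279.1250
κ_2(A)·‖δb‖/‖b‖ = 0.5901

0.5901


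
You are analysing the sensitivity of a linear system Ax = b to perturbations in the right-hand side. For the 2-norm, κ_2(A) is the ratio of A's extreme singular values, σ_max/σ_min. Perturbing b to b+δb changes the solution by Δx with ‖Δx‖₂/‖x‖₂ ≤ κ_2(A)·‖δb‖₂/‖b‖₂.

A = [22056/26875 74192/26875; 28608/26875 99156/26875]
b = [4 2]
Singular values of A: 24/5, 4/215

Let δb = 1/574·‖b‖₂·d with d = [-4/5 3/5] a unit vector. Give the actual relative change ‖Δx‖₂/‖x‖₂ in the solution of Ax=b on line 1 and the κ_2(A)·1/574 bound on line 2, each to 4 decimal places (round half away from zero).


σ_max = 24/5, σ_min = 4/215
condition number: (24/5) ÷ (4/215) = 258.0000
worst-case relative error ≤ 258.0000 × 1/574 = 0.4495
solve Ax = b  →  x = [103.4333 -29.3000]
‖b‖ = 4.4721, ‖x‖ = 107.5032
re-solving with b+δb shifts x by Δx of norm 0.4188
relative error = 0.0039
tightness: 0.0039 against a bound of 0.4495 (unrounded ratio ≈ 0.0087)

0.0039
0.4495
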